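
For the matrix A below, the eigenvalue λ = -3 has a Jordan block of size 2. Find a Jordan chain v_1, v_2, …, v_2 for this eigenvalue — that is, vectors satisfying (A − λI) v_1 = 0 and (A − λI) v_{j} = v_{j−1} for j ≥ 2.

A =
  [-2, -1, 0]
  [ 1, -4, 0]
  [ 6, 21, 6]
A Jordan chain for λ = -3 of length 2:
v_1 = (3, 3, -9)ᵀ
v_2 = (2, -1, 0)ᵀ

Let N = A − (-3)·I. We want v_2 with N^2 v_2 = 0 but N^1 v_2 ≠ 0; then v_{j-1} := N · v_j for j = 2, …, 2.

Pick v_2 = (2, -1, 0)ᵀ.
Then v_1 = N · v_2 = (3, 3, -9)ᵀ.

Sanity check: (A − (-3)·I) v_1 = (0, 0, 0)ᵀ = 0. ✓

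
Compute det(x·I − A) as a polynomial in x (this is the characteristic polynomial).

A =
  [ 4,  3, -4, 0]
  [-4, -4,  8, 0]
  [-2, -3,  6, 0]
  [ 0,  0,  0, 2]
x^4 - 8*x^3 + 24*x^2 - 32*x + 16

Expanding det(x·I − A) (e.g. by cofactor expansion or by noting that A is similar to its Jordan form J, which has the same characteristic polynomial as A) gives
  χ_A(x) = x^4 - 8*x^3 + 24*x^2 - 32*x + 16
which factors as (x - 2)^4. The eigenvalues (with algebraic multiplicities) are λ = 2 with multiplicity 4.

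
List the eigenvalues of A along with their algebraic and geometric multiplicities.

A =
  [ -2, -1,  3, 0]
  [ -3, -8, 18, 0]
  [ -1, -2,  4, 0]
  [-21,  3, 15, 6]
λ = -2: alg = 3, geom = 1; λ = 6: alg = 1, geom = 1

Step 1 — factor the characteristic polynomial to read off the algebraic multiplicities:
  χ_A(x) = (x - 6)*(x + 2)^3

Step 2 — compute geometric multiplicities via the rank-nullity identity g(λ) = n − rank(A − λI):
  rank(A − (-2)·I) = 3, so dim ker(A − (-2)·I) = n − 3 = 1
  rank(A − (6)·I) = 3, so dim ker(A − (6)·I) = n − 3 = 1

Summary:
  λ = -2: algebraic multiplicity = 3, geometric multiplicity = 1
  λ = 6: algebraic multiplicity = 1, geometric multiplicity = 1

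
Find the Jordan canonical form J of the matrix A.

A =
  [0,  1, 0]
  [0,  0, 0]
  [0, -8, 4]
J_2(0) ⊕ J_1(4)

The characteristic polynomial is
  det(x·I − A) = x^3 - 4*x^2 = x^2*(x - 4)

Eigenvalues and multiplicities (the geometric multiplicity of λ is n − rank(A − λI), which equals the number of Jordan blocks for λ):
  λ = 0: algebraic multiplicity = 2, geometric multiplicity = 1
  λ = 4: algebraic multiplicity = 1, geometric multiplicity = 1

Determining the block sizes for each eigenvalue:
  λ = 0: one block (gm = 1), so the single block has size am = 2 → block sizes [2]
  λ = 4: one block (gm = 1), so the single block has size am = 1 → block sizes [1]

Assembling the blocks gives a Jordan form
J =
  [0, 1, 0]
  [0, 0, 0]
  [0, 0, 4]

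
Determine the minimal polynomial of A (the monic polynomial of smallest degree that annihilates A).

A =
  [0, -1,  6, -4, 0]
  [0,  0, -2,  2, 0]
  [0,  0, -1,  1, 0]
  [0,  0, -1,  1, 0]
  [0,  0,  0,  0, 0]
x^2

The characteristic polynomial is χ_A(x) = x^5, so the eigenvalues are known. The minimal polynomial is
  m_A(x) = Π_λ (x − λ)^{k_λ}
where k_λ is the size of the *largest* Jordan block for λ (equivalently, the smallest k with (A − λI)^k v = 0 for every generalised eigenvector v of λ).

  λ = 0: largest Jordan block has size 2, contributing (x − 0)^2

So m_A(x) = x^2 = x^2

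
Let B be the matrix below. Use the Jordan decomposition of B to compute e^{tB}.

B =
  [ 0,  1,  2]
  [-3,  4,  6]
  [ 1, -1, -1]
e^{tB} =
  [-t*exp(t) + exp(t), t*exp(t), 2*t*exp(t)]
  [-3*t*exp(t), 3*t*exp(t) + exp(t), 6*t*exp(t)]
  [t*exp(t), -t*exp(t), -2*t*exp(t) + exp(t)]

Strategy: write B = P · J · P⁻¹ where J is a Jordan canonical form, so e^{tB} = P · e^{tJ} · P⁻¹, and e^{tJ} can be computed block-by-block.

B has Jordan form
J =
  [1, 1, 0]
  [0, 1, 0]
  [0, 0, 1]
(up to reordering of blocks).

Per-block formulas:
  For a 2×2 Jordan block J_2(1): exp(t · J_2(1)) = e^(1t)·(I + t·N), where N is the 2×2 nilpotent shift.
  For a 1×1 block at λ = 1: exp(t · [1]) = [e^(1t)].

After assembling e^{tJ} and conjugating by P, we get:

e^{tB} =
  [-t*exp(t) + exp(t), t*exp(t), 2*t*exp(t)]
  [-3*t*exp(t), 3*t*exp(t) + exp(t), 6*t*exp(t)]
  [t*exp(t), -t*exp(t), -2*t*exp(t) + exp(t)]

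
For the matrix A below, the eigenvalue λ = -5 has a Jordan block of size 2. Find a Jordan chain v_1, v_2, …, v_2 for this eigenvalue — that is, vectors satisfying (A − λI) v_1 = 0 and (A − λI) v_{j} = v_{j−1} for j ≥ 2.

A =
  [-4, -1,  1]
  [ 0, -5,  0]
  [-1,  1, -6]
A Jordan chain for λ = -5 of length 2:
v_1 = (1, 0, -1)ᵀ
v_2 = (1, 0, 0)ᵀ

Let N = A − (-5)·I. We want v_2 with N^2 v_2 = 0 but N^1 v_2 ≠ 0; then v_{j-1} := N · v_j for j = 2, …, 2.

Pick v_2 = (1, 0, 0)ᵀ.
Then v_1 = N · v_2 = (1, 0, -1)ᵀ.

Sanity check: (A − (-5)·I) v_1 = (0, 0, 0)ᵀ = 0. ✓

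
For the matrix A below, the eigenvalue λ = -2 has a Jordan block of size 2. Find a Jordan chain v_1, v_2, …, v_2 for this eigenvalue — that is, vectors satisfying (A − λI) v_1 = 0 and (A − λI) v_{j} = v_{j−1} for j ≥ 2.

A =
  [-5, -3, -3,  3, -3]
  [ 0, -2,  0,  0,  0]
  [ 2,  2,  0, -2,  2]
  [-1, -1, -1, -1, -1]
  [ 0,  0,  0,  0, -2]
A Jordan chain for λ = -2 of length 2:
v_1 = (-3, 0, 2, -1, 0)ᵀ
v_2 = (1, 0, 0, 0, 0)ᵀ

Let N = A − (-2)·I. We want v_2 with N^2 v_2 = 0 but N^1 v_2 ≠ 0; then v_{j-1} := N · v_j for j = 2, …, 2.

Pick v_2 = (1, 0, 0, 0, 0)ᵀ.
Then v_1 = N · v_2 = (-3, 0, 2, -1, 0)ᵀ.

Sanity check: (A − (-2)·I) v_1 = (0, 0, 0, 0, 0)ᵀ = 0. ✓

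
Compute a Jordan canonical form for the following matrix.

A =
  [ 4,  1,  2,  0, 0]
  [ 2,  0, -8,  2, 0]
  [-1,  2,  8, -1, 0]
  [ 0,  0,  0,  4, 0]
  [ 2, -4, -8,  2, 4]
J_3(4) ⊕ J_1(4) ⊕ J_1(4)

The characteristic polynomial is
  det(x·I − A) = x^5 - 20*x^4 + 160*x^3 - 640*x^2 + 1280*x - 1024 = (x - 4)^5

Eigenvalues and multiplicities (the geometric multiplicity of λ is n − rank(A − λI), which equals the number of Jordan blocks for λ):
  λ = 4: algebraic multiplicity = 5, geometric multiplicity = 3

Determining the block sizes for each eigenvalue:
  λ = 4: with am = 5 and gm = 3, the partition is not yet determined (e.g. several partitions of 5 into 3 parts exist). Let N = A − (4)·I. Computing rank(N^1) = 2, rank(N^2) = 1, rank(N^3) = 0; the number of blocks of size ≥ j is rank(N^{j−1}) − rank(N^j), giving [3, 1, 1]. So we have 1 block(s) of size 3, 2 block(s) of size 1 → block sizes [3, 1, 1]

Assembling the blocks gives a Jordan form
J =
  [4, 1, 0, 0, 0]
  [0, 4, 1, 0, 0]
  [0, 0, 4, 0, 0]
  [0, 0, 0, 4, 0]
  [0, 0, 0, 0, 4]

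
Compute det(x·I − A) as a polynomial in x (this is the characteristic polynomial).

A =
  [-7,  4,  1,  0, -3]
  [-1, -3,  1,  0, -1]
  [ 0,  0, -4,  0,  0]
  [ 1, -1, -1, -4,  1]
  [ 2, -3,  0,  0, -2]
x^5 + 20*x^4 + 160*x^3 + 640*x^2 + 1280*x + 1024

Expanding det(x·I − A) (e.g. by cofactor expansion or by noting that A is similar to its Jordan form J, which has the same characteristic polynomial as A) gives
  χ_A(x) = x^5 + 20*x^4 + 160*x^3 + 640*x^2 + 1280*x + 1024
which factors as (x + 4)^5. The eigenvalues (with algebraic multiplicities) are λ = -4 with multiplicity 5.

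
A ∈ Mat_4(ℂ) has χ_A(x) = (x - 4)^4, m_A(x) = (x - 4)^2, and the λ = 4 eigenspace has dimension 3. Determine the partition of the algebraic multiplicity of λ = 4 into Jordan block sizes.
Block sizes for λ = 4: [2, 1, 1]

Step 1 — from the characteristic polynomial, algebraic multiplicity of λ = 4 is 4. From dim ker(A − (4)·I) = 3, there are exactly 3 Jordan blocks for λ = 4.
Step 2 — from the minimal polynomial, the factor (x − 4)^2 tells us the largest block for λ = 4 has size 2.
Step 3 — with total size 4, 3 blocks, and largest block 2, the block sizes (in nonincreasing order) are [2, 1, 1].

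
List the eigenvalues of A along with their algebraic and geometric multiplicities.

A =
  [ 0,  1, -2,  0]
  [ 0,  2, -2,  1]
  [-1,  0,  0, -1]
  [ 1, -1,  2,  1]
λ = 0: alg = 1, geom = 1; λ = 1: alg = 3, geom = 1

Step 1 — factor the characteristic polynomial to read off the algebraic multiplicities:
  χ_A(x) = x*(x - 1)^3

Step 2 — compute geometric multiplicities via the rank-nullity identity g(λ) = n − rank(A − λI):
  rank(A − (0)·I) = 3, so dim ker(A − (0)·I) = n − 3 = 1
  rank(A − (1)·I) = 3, so dim ker(A − (1)·I) = n − 3 = 1

Summary:
  λ = 0: algebraic multiplicity = 1, geometric multiplicity = 1
  λ = 1: algebraic multiplicity = 3, geometric multiplicity = 1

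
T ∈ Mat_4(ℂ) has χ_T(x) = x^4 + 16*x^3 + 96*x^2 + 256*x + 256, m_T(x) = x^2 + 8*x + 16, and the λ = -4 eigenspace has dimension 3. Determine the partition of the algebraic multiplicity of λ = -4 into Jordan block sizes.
Block sizes for λ = -4: [2, 1, 1]

Step 1 — from the characteristic polynomial, algebraic multiplicity of λ = -4 is 4. From dim ker(T − (-4)·I) = 3, there are exactly 3 Jordan blocks for λ = -4.
Step 2 — from the minimal polynomial, the factor (x + 4)^2 tells us the largest block for λ = -4 has size 2.
Step 3 — with total size 4, 3 blocks, and largest block 2, the block sizes (in nonincreasing order) are [2, 1, 1].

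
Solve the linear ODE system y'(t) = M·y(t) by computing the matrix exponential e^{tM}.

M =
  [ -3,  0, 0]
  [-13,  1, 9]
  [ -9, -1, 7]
e^{tM} =
  [exp(-3*t), 0, 0]
  [-6*t*exp(4*t) - exp(4*t) + exp(-3*t), -3*t*exp(4*t) + exp(4*t), 9*t*exp(4*t)]
  [-2*t*exp(4*t) - exp(4*t) + exp(-3*t), -t*exp(4*t), 3*t*exp(4*t) + exp(4*t)]

Strategy: write M = P · J · P⁻¹ where J is a Jordan canonical form, so e^{tM} = P · e^{tJ} · P⁻¹, and e^{tJ} can be computed block-by-block.

M has Jordan form
J =
  [-3, 0, 0]
  [ 0, 4, 1]
  [ 0, 0, 4]
(up to reordering of blocks).

Per-block formulas:
  For a 2×2 Jordan block J_2(4): exp(t · J_2(4)) = e^(4t)·(I + t·N), where N is the 2×2 nilpotent shift.
  For a 1×1 block at λ = -3: exp(t · [-3]) = [e^(-3t)].

After assembling e^{tJ} and conjugating by P, we get:

e^{tM} =
  [exp(-3*t), 0, 0]
  [-6*t*exp(4*t) - exp(4*t) + exp(-3*t), -3*t*exp(4*t) + exp(4*t), 9*t*exp(4*t)]
  [-2*t*exp(4*t) - exp(4*t) + exp(-3*t), -t*exp(4*t), 3*t*exp(4*t) + exp(4*t)]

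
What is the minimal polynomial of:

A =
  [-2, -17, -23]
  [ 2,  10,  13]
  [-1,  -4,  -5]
x^3 - 3*x^2 + 3*x - 1

The characteristic polynomial is χ_A(x) = (x - 1)^3, so the eigenvalues are known. The minimal polynomial is
  m_A(x) = Π_λ (x − λ)^{k_λ}
where k_λ is the size of the *largest* Jordan block for λ (equivalently, the smallest k with (A − λI)^k v = 0 for every generalised eigenvector v of λ).

  λ = 1: largest Jordan block has size 3, contributing (x − 1)^3

So m_A(x) = (x - 1)^3 = x^3 - 3*x^2 + 3*x - 1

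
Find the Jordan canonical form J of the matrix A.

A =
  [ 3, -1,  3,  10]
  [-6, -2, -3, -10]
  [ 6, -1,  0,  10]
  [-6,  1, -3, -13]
J_2(-3) ⊕ J_1(-3) ⊕ J_1(-3)

The characteristic polynomial is
  det(x·I − A) = x^4 + 12*x^3 + 54*x^2 + 108*x + 81 = (x + 3)^4

Eigenvalues and multiplicities (the geometric multiplicity of λ is n − rank(A − λI), which equals the number of Jordan blocks for λ):
  λ = -3: algebraic multiplicity = 4, geometric multiplicity = 3

Determining the block sizes for each eigenvalue:
  λ = -3: 3 blocks summing to 4 forces exactly one block of size 2 and the rest size 1 → block sizes [2, 1, 1]

Assembling the blocks gives a Jordan form
J =
  [-3,  1,  0,  0]
  [ 0, -3,  0,  0]
  [ 0,  0, -3,  0]
  [ 0,  0,  0, -3]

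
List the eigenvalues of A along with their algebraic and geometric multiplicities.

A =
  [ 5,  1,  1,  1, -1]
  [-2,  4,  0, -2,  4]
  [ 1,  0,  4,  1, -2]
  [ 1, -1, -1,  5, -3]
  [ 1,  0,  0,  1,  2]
λ = 4: alg = 5, geom = 3

Step 1 — factor the characteristic polynomial to read off the algebraic multiplicities:
  χ_A(x) = (x - 4)^5

Step 2 — compute geometric multiplicities via the rank-nullity identity g(λ) = n − rank(A − λI):
  rank(A − (4)·I) = 2, so dim ker(A − (4)·I) = n − 2 = 3

Summary:
  λ = 4: algebraic multiplicity = 5, geometric multiplicity = 3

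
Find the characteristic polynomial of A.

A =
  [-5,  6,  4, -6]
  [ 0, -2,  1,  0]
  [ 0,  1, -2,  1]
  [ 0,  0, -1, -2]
x^4 + 11*x^3 + 42*x^2 + 68*x + 40

Expanding det(x·I − A) (e.g. by cofactor expansion or by noting that A is similar to its Jordan form J, which has the same characteristic polynomial as A) gives
  χ_A(x) = x^4 + 11*x^3 + 42*x^2 + 68*x + 40
which factors as (x + 2)^3*(x + 5). The eigenvalues (with algebraic multiplicities) are λ = -5 with multiplicity 1, λ = -2 with multiplicity 3.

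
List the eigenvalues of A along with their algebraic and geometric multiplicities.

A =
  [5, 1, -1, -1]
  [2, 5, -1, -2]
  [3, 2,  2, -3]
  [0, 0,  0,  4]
λ = 4: alg = 4, geom = 2

Step 1 — factor the characteristic polynomial to read off the algebraic multiplicities:
  χ_A(x) = (x - 4)^4

Step 2 — compute geometric multiplicities via the rank-nullity identity g(λ) = n − rank(A − λI):
  rank(A − (4)·I) = 2, so dim ker(A − (4)·I) = n − 2 = 2

Summary:
  λ = 4: algebraic multiplicity = 4, geometric multiplicity = 2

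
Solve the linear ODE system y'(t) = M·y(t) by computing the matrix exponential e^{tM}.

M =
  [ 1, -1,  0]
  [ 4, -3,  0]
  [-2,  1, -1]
e^{tM} =
  [2*t*exp(-t) + exp(-t), -t*exp(-t), 0]
  [4*t*exp(-t), -2*t*exp(-t) + exp(-t), 0]
  [-2*t*exp(-t), t*exp(-t), exp(-t)]

Strategy: write M = P · J · P⁻¹ where J is a Jordan canonical form, so e^{tM} = P · e^{tJ} · P⁻¹, and e^{tJ} can be computed block-by-block.

M has Jordan form
J =
  [-1,  1,  0]
  [ 0, -1,  0]
  [ 0,  0, -1]
(up to reordering of blocks).

Per-block formulas:
  For a 1×1 block at λ = -1: exp(t · [-1]) = [e^(-1t)].
  For a 2×2 Jordan block J_2(-1): exp(t · J_2(-1)) = e^(-1t)·(I + t·N), where N is the 2×2 nilpotent shift.

After assembling e^{tJ} and conjugating by P, we get:

e^{tM} =
  [2*t*exp(-t) + exp(-t), -t*exp(-t), 0]
  [4*t*exp(-t), -2*t*exp(-t) + exp(-t), 0]
  [-2*t*exp(-t), t*exp(-t), exp(-t)]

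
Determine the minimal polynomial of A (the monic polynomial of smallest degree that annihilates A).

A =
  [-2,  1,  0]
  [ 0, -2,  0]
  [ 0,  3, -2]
x^2 + 4*x + 4

The characteristic polynomial is χ_A(x) = (x + 2)^3, so the eigenvalues are known. The minimal polynomial is
  m_A(x) = Π_λ (x − λ)^{k_λ}
where k_λ is the size of the *largest* Jordan block for λ (equivalently, the smallest k with (A − λI)^k v = 0 for every generalised eigenvector v of λ).

  λ = -2: largest Jordan block has size 2, contributing (x + 2)^2

So m_A(x) = (x + 2)^2 = x^2 + 4*x + 4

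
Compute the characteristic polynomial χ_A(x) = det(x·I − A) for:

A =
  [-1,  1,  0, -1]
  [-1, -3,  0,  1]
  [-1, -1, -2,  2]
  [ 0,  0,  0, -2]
x^4 + 8*x^3 + 24*x^2 + 32*x + 16

Expanding det(x·I − A) (e.g. by cofactor expansion or by noting that A is similar to its Jordan form J, which has the same characteristic polynomial as A) gives
  χ_A(x) = x^4 + 8*x^3 + 24*x^2 + 32*x + 16
which factors as (x + 2)^4. The eigenvalues (with algebraic multiplicities) are λ = -2 with multiplicity 4.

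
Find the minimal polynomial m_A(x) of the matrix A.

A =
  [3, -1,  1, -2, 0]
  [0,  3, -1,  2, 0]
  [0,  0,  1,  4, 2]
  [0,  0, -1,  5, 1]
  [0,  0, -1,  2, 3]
x^3 - 9*x^2 + 27*x - 27

The characteristic polynomial is χ_A(x) = (x - 3)^5, so the eigenvalues are known. The minimal polynomial is
  m_A(x) = Π_λ (x − λ)^{k_λ}
where k_λ is the size of the *largest* Jordan block for λ (equivalently, the smallest k with (A − λI)^k v = 0 for every generalised eigenvector v of λ).

  λ = 3: largest Jordan block has size 3, contributing (x − 3)^3

So m_A(x) = (x - 3)^3 = x^3 - 9*x^2 + 27*x - 27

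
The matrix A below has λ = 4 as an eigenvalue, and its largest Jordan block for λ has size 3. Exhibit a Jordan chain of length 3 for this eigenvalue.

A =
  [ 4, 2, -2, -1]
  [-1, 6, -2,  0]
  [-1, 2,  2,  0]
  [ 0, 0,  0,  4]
A Jordan chain for λ = 4 of length 3:
v_1 = (0, -2, -2, 0)ᵀ
v_2 = (2, 2, 2, 0)ᵀ
v_3 = (0, 1, 0, 0)ᵀ

Let N = A − (4)·I. We want v_3 with N^3 v_3 = 0 but N^2 v_3 ≠ 0; then v_{j-1} := N · v_j for j = 3, …, 2.

Pick v_3 = (0, 1, 0, 0)ᵀ.
Then v_2 = N · v_3 = (2, 2, 2, 0)ᵀ.
Then v_1 = N · v_2 = (0, -2, -2, 0)ᵀ.

Sanity check: (A − (4)·I) v_1 = (0, 0, 0, 0)ᵀ = 0. ✓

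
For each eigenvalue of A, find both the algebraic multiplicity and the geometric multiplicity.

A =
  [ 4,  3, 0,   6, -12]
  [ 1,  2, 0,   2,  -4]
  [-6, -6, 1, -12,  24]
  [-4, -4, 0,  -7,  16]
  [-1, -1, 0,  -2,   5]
λ = 1: alg = 5, geom = 4

Step 1 — factor the characteristic polynomial to read off the algebraic multiplicities:
  χ_A(x) = (x - 1)^5

Step 2 — compute geometric multiplicities via the rank-nullity identity g(λ) = n − rank(A − λI):
  rank(A − (1)·I) = 1, so dim ker(A − (1)·I) = n − 1 = 4

Summary:
  λ = 1: algebraic multiplicity = 5, geometric multiplicity = 4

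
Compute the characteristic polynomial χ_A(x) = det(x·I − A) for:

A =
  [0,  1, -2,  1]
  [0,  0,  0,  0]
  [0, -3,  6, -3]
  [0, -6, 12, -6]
x^4

Expanding det(x·I − A) (e.g. by cofactor expansion or by noting that A is similar to its Jordan form J, which has the same characteristic polynomial as A) gives
  χ_A(x) = x^4
which factors as x^4. The eigenvalues (with algebraic multiplicities) are λ = 0 with multiplicity 4.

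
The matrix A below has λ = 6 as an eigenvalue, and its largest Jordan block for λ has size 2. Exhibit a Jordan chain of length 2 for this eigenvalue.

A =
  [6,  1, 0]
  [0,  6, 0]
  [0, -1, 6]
A Jordan chain for λ = 6 of length 2:
v_1 = (1, 0, -1)ᵀ
v_2 = (0, 1, 0)ᵀ

Let N = A − (6)·I. We want v_2 with N^2 v_2 = 0 but N^1 v_2 ≠ 0; then v_{j-1} := N · v_j for j = 2, …, 2.

Pick v_2 = (0, 1, 0)ᵀ.
Then v_1 = N · v_2 = (1, 0, -1)ᵀ.

Sanity check: (A − (6)·I) v_1 = (0, 0, 0)ᵀ = 0. ✓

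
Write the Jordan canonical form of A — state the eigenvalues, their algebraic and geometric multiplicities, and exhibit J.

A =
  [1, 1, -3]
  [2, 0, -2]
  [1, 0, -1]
J_3(0)

The characteristic polynomial is
  det(x·I − A) = x^3

Eigenvalues and multiplicities (the geometric multiplicity of λ is n − rank(A − λI), which equals the number of Jordan blocks for λ):
  λ = 0: algebraic multiplicity = 3, geometric multiplicity = 1

Determining the block sizes for each eigenvalue:
  λ = 0: one block (gm = 1), so the single block has size am = 3 → block sizes [3]

Assembling the blocks gives a Jordan form
J =
  [0, 1, 0]
  [0, 0, 1]
  [0, 0, 0]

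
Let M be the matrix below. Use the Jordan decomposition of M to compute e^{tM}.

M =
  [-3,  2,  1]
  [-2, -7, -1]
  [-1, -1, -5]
e^{tM} =
  [-t^2*exp(-5*t)/2 + 2*t*exp(-5*t) + exp(-5*t), -t^2*exp(-5*t)/2 + 2*t*exp(-5*t), t*exp(-5*t)]
  [t^2*exp(-5*t)/2 - 2*t*exp(-5*t), t^2*exp(-5*t)/2 - 2*t*exp(-5*t) + exp(-5*t), -t*exp(-5*t)]
  [-t*exp(-5*t), -t*exp(-5*t), exp(-5*t)]

Strategy: write M = P · J · P⁻¹ where J is a Jordan canonical form, so e^{tM} = P · e^{tJ} · P⁻¹, and e^{tJ} can be computed block-by-block.

M has Jordan form
J =
  [-5,  1,  0]
  [ 0, -5,  1]
  [ 0,  0, -5]
(up to reordering of blocks).

Per-block formulas:
  For a 3×3 Jordan block J_3(-5): exp(t · J_3(-5)) = e^(-5t)·(I + t·N + (t^2/2)·N^2), where N is the 3×3 nilpotent shift.

After assembling e^{tJ} and conjugating by P, we get:

e^{tM} =
  [-t^2*exp(-5*t)/2 + 2*t*exp(-5*t) + exp(-5*t), -t^2*exp(-5*t)/2 + 2*t*exp(-5*t), t*exp(-5*t)]
  [t^2*exp(-5*t)/2 - 2*t*exp(-5*t), t^2*exp(-5*t)/2 - 2*t*exp(-5*t) + exp(-5*t), -t*exp(-5*t)]
  [-t*exp(-5*t), -t*exp(-5*t), exp(-5*t)]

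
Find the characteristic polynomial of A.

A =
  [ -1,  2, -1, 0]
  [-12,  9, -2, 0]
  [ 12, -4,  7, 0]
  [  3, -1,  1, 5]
x^4 - 20*x^3 + 150*x^2 - 500*x + 625

Expanding det(x·I − A) (e.g. by cofactor expansion or by noting that A is similar to its Jordan form J, which has the same characteristic polynomial as A) gives
  χ_A(x) = x^4 - 20*x^3 + 150*x^2 - 500*x + 625
which factors as (x - 5)^4. The eigenvalues (with algebraic multiplicities) are λ = 5 with multiplicity 4.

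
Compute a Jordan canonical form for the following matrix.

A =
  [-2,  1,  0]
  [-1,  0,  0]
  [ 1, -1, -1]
J_2(-1) ⊕ J_1(-1)

The characteristic polynomial is
  det(x·I − A) = x^3 + 3*x^2 + 3*x + 1 = (x + 1)^3

Eigenvalues and multiplicities (the geometric multiplicity of λ is n − rank(A − λI), which equals the number of Jordan blocks for λ):
  λ = -1: algebraic multiplicity = 3, geometric multiplicity = 2

Determining the block sizes for each eigenvalue:
  λ = -1: 2 blocks summing to 3 forces exactly one block of size 2 and the rest size 1 → block sizes [2, 1]

Assembling the blocks gives a Jordan form
J =
  [-1,  1,  0]
  [ 0, -1,  0]
  [ 0,  0, -1]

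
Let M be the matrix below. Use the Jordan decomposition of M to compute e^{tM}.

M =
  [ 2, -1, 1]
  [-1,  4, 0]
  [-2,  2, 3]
e^{tM} =
  [-t*exp(3*t) + exp(3*t), t^2*exp(3*t) - t*exp(3*t), -t^2*exp(3*t)/2 + t*exp(3*t)]
  [-t*exp(3*t), t^2*exp(3*t) + t*exp(3*t) + exp(3*t), -t^2*exp(3*t)/2]
  [-2*t*exp(3*t), 2*t^2*exp(3*t) + 2*t*exp(3*t), -t^2*exp(3*t) + exp(3*t)]

Strategy: write M = P · J · P⁻¹ where J is a Jordan canonical form, so e^{tM} = P · e^{tJ} · P⁻¹, and e^{tJ} can be computed block-by-block.

M has Jordan form
J =
  [3, 1, 0]
  [0, 3, 1]
  [0, 0, 3]
(up to reordering of blocks).

Per-block formulas:
  For a 3×3 Jordan block J_3(3): exp(t · J_3(3)) = e^(3t)·(I + t·N + (t^2/2)·N^2), where N is the 3×3 nilpotent shift.

After assembling e^{tJ} and conjugating by P, we get:

e^{tM} =
  [-t*exp(3*t) + exp(3*t), t^2*exp(3*t) - t*exp(3*t), -t^2*exp(3*t)/2 + t*exp(3*t)]
  [-t*exp(3*t), t^2*exp(3*t) + t*exp(3*t) + exp(3*t), -t^2*exp(3*t)/2]
  [-2*t*exp(3*t), 2*t^2*exp(3*t) + 2*t*exp(3*t), -t^2*exp(3*t) + exp(3*t)]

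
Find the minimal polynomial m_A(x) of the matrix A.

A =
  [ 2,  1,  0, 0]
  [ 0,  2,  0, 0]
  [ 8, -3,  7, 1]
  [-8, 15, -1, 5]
x^4 - 16*x^3 + 88*x^2 - 192*x + 144

The characteristic polynomial is χ_A(x) = (x - 6)^2*(x - 2)^2, so the eigenvalues are known. The minimal polynomial is
  m_A(x) = Π_λ (x − λ)^{k_λ}
where k_λ is the size of the *largest* Jordan block for λ (equivalently, the smallest k with (A − λI)^k v = 0 for every generalised eigenvector v of λ).

  λ = 2: largest Jordan block has size 2, contributing (x − 2)^2
  λ = 6: largest Jordan block has size 2, contributing (x − 6)^2

So m_A(x) = (x - 6)^2*(x - 2)^2 = x^4 - 16*x^3 + 88*x^2 - 192*x + 144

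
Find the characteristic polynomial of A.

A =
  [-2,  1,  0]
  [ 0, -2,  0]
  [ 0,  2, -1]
x^3 + 5*x^2 + 8*x + 4

Expanding det(x·I − A) (e.g. by cofactor expansion or by noting that A is similar to its Jordan form J, which has the same characteristic polynomial as A) gives
  χ_A(x) = x^3 + 5*x^2 + 8*x + 4
which factors as (x + 1)*(x + 2)^2. The eigenvalues (with algebraic multiplicities) are λ = -2 with multiplicity 2, λ = -1 with multiplicity 1.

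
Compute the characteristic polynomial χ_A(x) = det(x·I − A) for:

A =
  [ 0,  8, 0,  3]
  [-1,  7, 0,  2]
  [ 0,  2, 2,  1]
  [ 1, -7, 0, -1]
x^4 - 8*x^3 + 24*x^2 - 32*x + 16

Expanding det(x·I − A) (e.g. by cofactor expansion or by noting that A is similar to its Jordan form J, which has the same characteristic polynomial as A) gives
  χ_A(x) = x^4 - 8*x^3 + 24*x^2 - 32*x + 16
which factors as (x - 2)^4. The eigenvalues (with algebraic multiplicities) are λ = 2 with multiplicity 4.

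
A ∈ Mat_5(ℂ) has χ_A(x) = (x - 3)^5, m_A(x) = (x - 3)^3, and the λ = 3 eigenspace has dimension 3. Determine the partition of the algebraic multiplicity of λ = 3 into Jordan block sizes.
Block sizes for λ = 3: [3, 1, 1]

Step 1 — from the characteristic polynomial, algebraic multiplicity of λ = 3 is 5. From dim ker(A − (3)·I) = 3, there are exactly 3 Jordan blocks for λ = 3.
Step 2 — from the minimal polynomial, the factor (x − 3)^3 tells us the largest block for λ = 3 has size 3.
Step 3 — with total size 5, 3 blocks, and largest block 3, the block sizes (in nonincreasing order) are [3, 1, 1].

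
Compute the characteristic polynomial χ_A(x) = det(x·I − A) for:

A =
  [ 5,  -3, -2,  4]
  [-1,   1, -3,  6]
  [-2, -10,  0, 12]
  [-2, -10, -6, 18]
x^4 - 24*x^3 + 216*x^2 - 864*x + 1296

Expanding det(x·I − A) (e.g. by cofactor expansion or by noting that A is similar to its Jordan form J, which has the same characteristic polynomial as A) gives
  χ_A(x) = x^4 - 24*x^3 + 216*x^2 - 864*x + 1296
which factors as (x - 6)^4. The eigenvalues (with algebraic multiplicities) are λ = 6 with multiplicity 4.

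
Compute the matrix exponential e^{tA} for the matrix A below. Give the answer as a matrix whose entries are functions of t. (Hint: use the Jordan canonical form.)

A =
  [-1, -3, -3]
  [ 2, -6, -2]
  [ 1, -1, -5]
e^{tA} =
  [3*t*exp(-4*t) + exp(-4*t), -3*t*exp(-4*t), -3*t*exp(-4*t)]
  [2*t*exp(-4*t), -2*t*exp(-4*t) + exp(-4*t), -2*t*exp(-4*t)]
  [t*exp(-4*t), -t*exp(-4*t), -t*exp(-4*t) + exp(-4*t)]

Strategy: write A = P · J · P⁻¹ where J is a Jordan canonical form, so e^{tA} = P · e^{tJ} · P⁻¹, and e^{tJ} can be computed block-by-block.

A has Jordan form
J =
  [-4,  1,  0]
  [ 0, -4,  0]
  [ 0,  0, -4]
(up to reordering of blocks).

Per-block formulas:
  For a 1×1 block at λ = -4: exp(t · [-4]) = [e^(-4t)].
  For a 2×2 Jordan block J_2(-4): exp(t · J_2(-4)) = e^(-4t)·(I + t·N), where N is the 2×2 nilpotent shift.

After assembling e^{tJ} and conjugating by P, we get:

e^{tA} =
  [3*t*exp(-4*t) + exp(-4*t), -3*t*exp(-4*t), -3*t*exp(-4*t)]
  [2*t*exp(-4*t), -2*t*exp(-4*t) + exp(-4*t), -2*t*exp(-4*t)]
  [t*exp(-4*t), -t*exp(-4*t), -t*exp(-4*t) + exp(-4*t)]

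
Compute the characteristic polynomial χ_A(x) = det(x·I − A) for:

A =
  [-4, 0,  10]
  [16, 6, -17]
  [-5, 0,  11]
x^3 - 13*x^2 + 48*x - 36

Expanding det(x·I − A) (e.g. by cofactor expansion or by noting that A is similar to its Jordan form J, which has the same characteristic polynomial as A) gives
  χ_A(x) = x^3 - 13*x^2 + 48*x - 36
which factors as (x - 6)^2*(x - 1). The eigenvalues (with algebraic multiplicities) are λ = 1 with multiplicity 1, λ = 6 with multiplicity 2.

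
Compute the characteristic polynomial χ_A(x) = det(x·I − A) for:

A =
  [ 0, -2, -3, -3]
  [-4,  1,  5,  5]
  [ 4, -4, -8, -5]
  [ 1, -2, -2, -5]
x^4 + 12*x^3 + 54*x^2 + 108*x + 81

Expanding det(x·I − A) (e.g. by cofactor expansion or by noting that A is similar to its Jordan form J, which has the same characteristic polynomial as A) gives
  χ_A(x) = x^4 + 12*x^3 + 54*x^2 + 108*x + 81
which factors as (x + 3)^4. The eigenvalues (with algebraic multiplicities) are λ = -3 with multiplicity 4.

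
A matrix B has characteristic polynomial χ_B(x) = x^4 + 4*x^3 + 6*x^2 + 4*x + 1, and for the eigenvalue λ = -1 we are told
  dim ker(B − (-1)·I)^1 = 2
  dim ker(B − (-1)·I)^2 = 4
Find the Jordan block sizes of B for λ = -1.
Block sizes for λ = -1: [2, 2]

From the dimensions of kernels of powers, the number of Jordan blocks of size at least j is d_j − d_{j−1} where d_j = dim ker(N^j) (with d_0 = 0). Computing the differences gives [2, 2].
The number of blocks of size exactly k is (#blocks of size ≥ k) − (#blocks of size ≥ k + 1), so the partition is: 2 block(s) of size 2.
In nonincreasing order the block sizes are [2, 2].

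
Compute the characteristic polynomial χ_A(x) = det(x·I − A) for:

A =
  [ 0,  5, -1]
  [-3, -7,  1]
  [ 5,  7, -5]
x^3 + 12*x^2 + 48*x + 64

Expanding det(x·I − A) (e.g. by cofactor expansion or by noting that A is similar to its Jordan form J, which has the same characteristic polynomial as A) gives
  χ_A(x) = x^3 + 12*x^2 + 48*x + 64
which factors as (x + 4)^3. The eigenvalues (with algebraic multiplicities) are λ = -4 with multiplicity 3.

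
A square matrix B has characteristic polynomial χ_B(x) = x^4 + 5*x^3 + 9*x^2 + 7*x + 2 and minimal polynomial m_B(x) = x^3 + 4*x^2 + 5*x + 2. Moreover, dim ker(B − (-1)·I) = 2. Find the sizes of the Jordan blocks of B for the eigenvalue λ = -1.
Block sizes for λ = -1: [2, 1]

Step 1 — from the characteristic polynomial, algebraic multiplicity of λ = -1 is 3. From dim ker(B − (-1)·I) = 2, there are exactly 2 Jordan blocks for λ = -1.
Step 2 — from the minimal polynomial, the factor (x + 1)^2 tells us the largest block for λ = -1 has size 2.
Step 3 — with total size 3, 2 blocks, and largest block 2, the block sizes (in nonincreasing order) are [2, 1].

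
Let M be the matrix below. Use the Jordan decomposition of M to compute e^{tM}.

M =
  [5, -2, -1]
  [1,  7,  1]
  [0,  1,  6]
e^{tM} =
  [-t^2*exp(6*t)/2 - t*exp(6*t) + exp(6*t), -t^2*exp(6*t)/2 - 2*t*exp(6*t), -t^2*exp(6*t)/2 - t*exp(6*t)]
  [t*exp(6*t), t*exp(6*t) + exp(6*t), t*exp(6*t)]
  [t^2*exp(6*t)/2, t^2*exp(6*t)/2 + t*exp(6*t), t^2*exp(6*t)/2 + exp(6*t)]

Strategy: write M = P · J · P⁻¹ where J is a Jordan canonical form, so e^{tM} = P · e^{tJ} · P⁻¹, and e^{tJ} can be computed block-by-block.

M has Jordan form
J =
  [6, 1, 0]
  [0, 6, 1]
  [0, 0, 6]
(up to reordering of blocks).

Per-block formulas:
  For a 3×3 Jordan block J_3(6): exp(t · J_3(6)) = e^(6t)·(I + t·N + (t^2/2)·N^2), where N is the 3×3 nilpotent shift.

After assembling e^{tJ} and conjugating by P, we get:

e^{tM} =
  [-t^2*exp(6*t)/2 - t*exp(6*t) + exp(6*t), -t^2*exp(6*t)/2 - 2*t*exp(6*t), -t^2*exp(6*t)/2 - t*exp(6*t)]
  [t*exp(6*t), t*exp(6*t) + exp(6*t), t*exp(6*t)]
  [t^2*exp(6*t)/2, t^2*exp(6*t)/2 + t*exp(6*t), t^2*exp(6*t)/2 + exp(6*t)]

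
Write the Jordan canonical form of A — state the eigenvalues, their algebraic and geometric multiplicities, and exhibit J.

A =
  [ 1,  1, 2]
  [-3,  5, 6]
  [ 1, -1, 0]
J_2(2) ⊕ J_1(2)

The characteristic polynomial is
  det(x·I − A) = x^3 - 6*x^2 + 12*x - 8 = (x - 2)^3

Eigenvalues and multiplicities (the geometric multiplicity of λ is n − rank(A − λI), which equals the number of Jordan blocks for λ):
  λ = 2: algebraic multiplicity = 3, geometric multiplicity = 2

Determining the block sizes for each eigenvalue:
  λ = 2: 2 blocks summing to 3 forces exactly one block of size 2 and the rest size 1 → block sizes [2, 1]

Assembling the blocks gives a Jordan form
J =
  [2, 1, 0]
  [0, 2, 0]
  [0, 0, 2]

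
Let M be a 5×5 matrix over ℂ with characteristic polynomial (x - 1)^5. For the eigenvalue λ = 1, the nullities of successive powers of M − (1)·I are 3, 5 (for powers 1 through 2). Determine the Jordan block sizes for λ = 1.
Block sizes for λ = 1: [2, 2, 1]

From the dimensions of kernels of powers, the number of Jordan blocks of size at least j is d_j − d_{j−1} where d_j = dim ker(N^j) (with d_0 = 0). Computing the differences gives [3, 2].
The number of blocks of size exactly k is (#blocks of size ≥ k) − (#blocks of size ≥ k + 1), so the partition is: 1 block(s) of size 1, 2 block(s) of size 2.
In nonincreasing order the block sizes are [2, 2, 1].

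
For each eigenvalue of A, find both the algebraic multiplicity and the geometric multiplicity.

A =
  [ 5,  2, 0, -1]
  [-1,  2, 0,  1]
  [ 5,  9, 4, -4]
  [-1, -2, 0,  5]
λ = 4: alg = 4, geom = 2

Step 1 — factor the characteristic polynomial to read off the algebraic multiplicities:
  χ_A(x) = (x - 4)^4

Step 2 — compute geometric multiplicities via the rank-nullity identity g(λ) = n − rank(A − λI):
  rank(A − (4)·I) = 2, so dim ker(A − (4)·I) = n − 2 = 2

Summary:
  λ = 4: algebraic multiplicity = 4, geometric multiplicity = 2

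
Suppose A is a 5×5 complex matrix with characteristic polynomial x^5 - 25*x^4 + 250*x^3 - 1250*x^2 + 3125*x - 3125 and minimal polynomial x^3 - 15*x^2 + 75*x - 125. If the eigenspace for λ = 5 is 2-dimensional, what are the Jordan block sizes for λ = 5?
Block sizes for λ = 5: [3, 2]

Step 1 — from the characteristic polynomial, algebraic multiplicity of λ = 5 is 5. From dim ker(A − (5)·I) = 2, there are exactly 2 Jordan blocks for λ = 5.
Step 2 — from the minimal polynomial, the factor (x − 5)^3 tells us the largest block for λ = 5 has size 3.
Step 3 — with total size 5, 2 blocks, and largest block 3, the block sizes (in nonincreasing order) are [3, 2].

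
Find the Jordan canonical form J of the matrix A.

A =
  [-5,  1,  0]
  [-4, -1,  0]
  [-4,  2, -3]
J_2(-3) ⊕ J_1(-3)

The characteristic polynomial is
  det(x·I − A) = x^3 + 9*x^2 + 27*x + 27 = (x + 3)^3

Eigenvalues and multiplicities (the geometric multiplicity of λ is n − rank(A − λI), which equals the number of Jordan blocks for λ):
  λ = -3: algebraic multiplicity = 3, geometric multiplicity = 2

Determining the block sizes for each eigenvalue:
  λ = -3: 2 blocks summing to 3 forces exactly one block of size 2 and the rest size 1 → block sizes [2, 1]

Assembling the blocks gives a Jordan form
J =
  [-3,  1,  0]
  [ 0, -3,  0]
  [ 0,  0, -3]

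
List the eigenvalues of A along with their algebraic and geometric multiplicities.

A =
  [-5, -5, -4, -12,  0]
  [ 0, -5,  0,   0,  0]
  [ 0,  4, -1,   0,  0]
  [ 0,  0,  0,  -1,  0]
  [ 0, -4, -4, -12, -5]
λ = -5: alg = 3, geom = 2; λ = -1: alg = 2, geom = 2

Step 1 — factor the characteristic polynomial to read off the algebraic multiplicities:
  χ_A(x) = (x + 1)^2*(x + 5)^3

Step 2 — compute geometric multiplicities via the rank-nullity identity g(λ) = n − rank(A − λI):
  rank(A − (-5)·I) = 3, so dim ker(A − (-5)·I) = n − 3 = 2
  rank(A − (-1)·I) = 3, so dim ker(A − (-1)·I) = n − 3 = 2

Summary:
  λ = -5: algebraic multiplicity = 3, geometric multiplicity = 2
  λ = -1: algebraic multiplicity = 2, geometric multiplicity = 2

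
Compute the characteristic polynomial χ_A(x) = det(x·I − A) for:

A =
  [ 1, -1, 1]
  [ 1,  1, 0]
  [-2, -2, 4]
x^3 - 6*x^2 + 12*x - 8

Expanding det(x·I − A) (e.g. by cofactor expansion or by noting that A is similar to its Jordan form J, which has the same characteristic polynomial as A) gives
  χ_A(x) = x^3 - 6*x^2 + 12*x - 8
which factors as (x - 2)^3. The eigenvalues (with algebraic multiplicities) are λ = 2 with multiplicity 3.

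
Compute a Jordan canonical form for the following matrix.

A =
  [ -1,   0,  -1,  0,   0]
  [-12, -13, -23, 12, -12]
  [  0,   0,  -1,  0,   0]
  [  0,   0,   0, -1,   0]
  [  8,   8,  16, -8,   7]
J_1(-5) ⊕ J_2(-1) ⊕ J_1(-1) ⊕ J_1(-1)

The characteristic polynomial is
  det(x·I − A) = x^5 + 9*x^4 + 26*x^3 + 34*x^2 + 21*x + 5 = (x + 1)^4*(x + 5)

Eigenvalues and multiplicities (the geometric multiplicity of λ is n − rank(A − λI), which equals the number of Jordan blocks for λ):
  λ = -5: algebraic multiplicity = 1, geometric multiplicity = 1
  λ = -1: algebraic multiplicity = 4, geometric multiplicity = 3

Determining the block sizes for each eigenvalue:
  λ = -5: one block (gm = 1), so the single block has size am = 1 → block sizes [1]
  λ = -1: 3 blocks summing to 4 forces exactly one block of size 2 and the rest size 1 → block sizes [2, 1, 1]

Assembling the blocks gives a Jordan form
J =
  [-5,  0,  0,  0,  0]
  [ 0, -1,  1,  0,  0]
  [ 0,  0, -1,  0,  0]
  [ 0,  0,  0, -1,  0]
  [ 0,  0,  0,  0, -1]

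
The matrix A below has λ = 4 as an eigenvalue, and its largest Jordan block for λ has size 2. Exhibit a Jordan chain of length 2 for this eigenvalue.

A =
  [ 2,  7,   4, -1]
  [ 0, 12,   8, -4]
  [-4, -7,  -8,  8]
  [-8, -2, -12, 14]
A Jordan chain for λ = 4 of length 2:
v_1 = (1, 0, 1, 2)ᵀ
v_2 = (1, 1, -1, 0)ᵀ

Let N = A − (4)·I. We want v_2 with N^2 v_2 = 0 but N^1 v_2 ≠ 0; then v_{j-1} := N · v_j for j = 2, …, 2.

Pick v_2 = (1, 1, -1, 0)ᵀ.
Then v_1 = N · v_2 = (1, 0, 1, 2)ᵀ.

Sanity check: (A − (4)·I) v_1 = (0, 0, 0, 0)ᵀ = 0. ✓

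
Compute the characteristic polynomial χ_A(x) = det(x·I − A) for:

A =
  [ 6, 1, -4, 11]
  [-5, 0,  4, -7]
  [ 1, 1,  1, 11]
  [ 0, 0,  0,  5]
x^4 - 12*x^3 + 46*x^2 - 60*x + 25

Expanding det(x·I − A) (e.g. by cofactor expansion or by noting that A is similar to its Jordan form J, which has the same characteristic polynomial as A) gives
  χ_A(x) = x^4 - 12*x^3 + 46*x^2 - 60*x + 25
which factors as (x - 5)^2*(x - 1)^2. The eigenvalues (with algebraic multiplicities) are λ = 1 with multiplicity 2, λ = 5 with multiplicity 2.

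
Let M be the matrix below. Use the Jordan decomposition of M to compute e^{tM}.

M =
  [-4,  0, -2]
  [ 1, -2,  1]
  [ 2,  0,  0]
e^{tM} =
  [-2*t*exp(-2*t) + exp(-2*t), 0, -2*t*exp(-2*t)]
  [t*exp(-2*t), exp(-2*t), t*exp(-2*t)]
  [2*t*exp(-2*t), 0, 2*t*exp(-2*t) + exp(-2*t)]

Strategy: write M = P · J · P⁻¹ where J is a Jordan canonical form, so e^{tM} = P · e^{tJ} · P⁻¹, and e^{tJ} can be computed block-by-block.

M has Jordan form
J =
  [-2,  1,  0]
  [ 0, -2,  0]
  [ 0,  0, -2]
(up to reordering of blocks).

Per-block formulas:
  For a 1×1 block at λ = -2: exp(t · [-2]) = [e^(-2t)].
  For a 2×2 Jordan block J_2(-2): exp(t · J_2(-2)) = e^(-2t)·(I + t·N), where N is the 2×2 nilpotent shift.

After assembling e^{tJ} and conjugating by P, we get:

e^{tM} =
  [-2*t*exp(-2*t) + exp(-2*t), 0, -2*t*exp(-2*t)]
  [t*exp(-2*t), exp(-2*t), t*exp(-2*t)]
  [2*t*exp(-2*t), 0, 2*t*exp(-2*t) + exp(-2*t)]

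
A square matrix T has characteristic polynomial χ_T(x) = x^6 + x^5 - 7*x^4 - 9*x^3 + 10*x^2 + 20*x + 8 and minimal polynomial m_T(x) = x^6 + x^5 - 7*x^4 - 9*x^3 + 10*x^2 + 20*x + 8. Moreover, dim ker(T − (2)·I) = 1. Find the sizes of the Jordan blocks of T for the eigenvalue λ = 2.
Block sizes for λ = 2: [2]

Step 1 — from the characteristic polynomial, algebraic multiplicity of λ = 2 is 2. From dim ker(T − (2)·I) = 1, there are exactly 1 Jordan blocks for λ = 2.
Step 2 — from the minimal polynomial, the factor (x − 2)^2 tells us the largest block for λ = 2 has size 2.
Step 3 — with total size 2, 1 blocks, and largest block 2, the block sizes (in nonincreasing order) are [2].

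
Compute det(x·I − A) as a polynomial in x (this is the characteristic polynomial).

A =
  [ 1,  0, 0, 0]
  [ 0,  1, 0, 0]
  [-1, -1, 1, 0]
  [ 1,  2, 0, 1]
x^4 - 4*x^3 + 6*x^2 - 4*x + 1

Expanding det(x·I − A) (e.g. by cofactor expansion or by noting that A is similar to its Jordan form J, which has the same characteristic polynomial as A) gives
  χ_A(x) = x^4 - 4*x^3 + 6*x^2 - 4*x + 1
which factors as (x - 1)^4. The eigenvalues (with algebraic multiplicities) are λ = 1 with multiplicity 4.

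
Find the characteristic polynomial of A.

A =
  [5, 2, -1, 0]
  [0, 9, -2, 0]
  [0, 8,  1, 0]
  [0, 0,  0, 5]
x^4 - 20*x^3 + 150*x^2 - 500*x + 625

Expanding det(x·I − A) (e.g. by cofactor expansion or by noting that A is similar to its Jordan form J, which has the same characteristic polynomial as A) gives
  χ_A(x) = x^4 - 20*x^3 + 150*x^2 - 500*x + 625
which factors as (x - 5)^4. The eigenvalues (with algebraic multiplicities) are λ = 5 with multiplicity 4.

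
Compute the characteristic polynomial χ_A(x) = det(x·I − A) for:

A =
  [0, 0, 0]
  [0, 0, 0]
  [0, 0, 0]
x^3

Expanding det(x·I − A) (e.g. by cofactor expansion or by noting that A is similar to its Jordan form J, which has the same characteristic polynomial as A) gives
  χ_A(x) = x^3
which factors as x^3. The eigenvalues (with algebraic multiplicities) are λ = 0 with multiplicity 3.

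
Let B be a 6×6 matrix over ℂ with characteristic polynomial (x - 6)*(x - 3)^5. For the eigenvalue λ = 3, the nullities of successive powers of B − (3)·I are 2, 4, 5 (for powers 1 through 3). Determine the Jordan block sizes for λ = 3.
Block sizes for λ = 3: [3, 2]

From the dimensions of kernels of powers, the number of Jordan blocks of size at least j is d_j − d_{j−1} where d_j = dim ker(N^j) (with d_0 = 0). Computing the differences gives [2, 2, 1].
The number of blocks of size exactly k is (#blocks of size ≥ k) − (#blocks of size ≥ k + 1), so the partition is: 1 block(s) of size 2, 1 block(s) of size 3.
In nonincreasing order the block sizes are [3, 2].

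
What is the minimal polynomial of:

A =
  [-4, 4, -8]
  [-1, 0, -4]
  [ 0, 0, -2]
x^2 + 4*x + 4

The characteristic polynomial is χ_A(x) = (x + 2)^3, so the eigenvalues are known. The minimal polynomial is
  m_A(x) = Π_λ (x − λ)^{k_λ}
where k_λ is the size of the *largest* Jordan block for λ (equivalently, the smallest k with (A − λI)^k v = 0 for every generalised eigenvector v of λ).

  λ = -2: largest Jordan block has size 2, contributing (x + 2)^2

So m_A(x) = (x + 2)^2 = x^2 + 4*x + 4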